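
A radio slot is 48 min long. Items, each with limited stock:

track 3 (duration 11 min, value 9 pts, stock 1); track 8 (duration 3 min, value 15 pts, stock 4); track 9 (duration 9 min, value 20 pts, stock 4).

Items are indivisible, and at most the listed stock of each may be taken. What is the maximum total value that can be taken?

140 pts

Best selections within duration 48 and stock limits:
- 4×track 8 + 4×track 9: duration 48, value 140
- 3×track 8 + 4×track 9: duration 45, value 125
Best: 140 pts.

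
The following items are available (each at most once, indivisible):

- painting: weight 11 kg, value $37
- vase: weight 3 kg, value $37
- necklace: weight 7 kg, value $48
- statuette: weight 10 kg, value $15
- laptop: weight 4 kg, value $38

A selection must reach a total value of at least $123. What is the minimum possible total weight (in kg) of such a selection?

Subsets with value ≥ 123, sorted by total weight:
- vase+necklace+laptop: weight 14, value 123
- painting+necklace+laptop: weight 22, value 123
Minimum weight: 14 kg.

14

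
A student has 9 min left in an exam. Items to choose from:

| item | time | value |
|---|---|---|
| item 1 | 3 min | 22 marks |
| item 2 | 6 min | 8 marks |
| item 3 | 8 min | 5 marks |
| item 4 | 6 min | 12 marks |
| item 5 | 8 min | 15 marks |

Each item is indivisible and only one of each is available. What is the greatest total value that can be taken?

Check high-value combinations within 9 min:
- item 1+item 4: time 3+6=9, value 22+12=34
- item 1+item 2: time 3+6=9, value 22+8=30
- item 1: time 3, value 22
Best: 34 marks.

34 marks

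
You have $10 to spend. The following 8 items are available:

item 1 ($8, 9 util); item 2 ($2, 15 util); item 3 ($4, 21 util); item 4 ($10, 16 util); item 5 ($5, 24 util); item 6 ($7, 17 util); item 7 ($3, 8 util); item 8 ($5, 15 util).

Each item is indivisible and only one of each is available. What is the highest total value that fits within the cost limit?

Check high-value combinations within $10:
- item 2+item 5+item 7: cost 2+5+3=10, value 15+24+8=47
- item 3+item 5: cost 4+5=9, value 21+24=45
- item 2+item 3+item 7: cost 2+4+3=9, value 15+21+8=44
Best: 47 util.

47 util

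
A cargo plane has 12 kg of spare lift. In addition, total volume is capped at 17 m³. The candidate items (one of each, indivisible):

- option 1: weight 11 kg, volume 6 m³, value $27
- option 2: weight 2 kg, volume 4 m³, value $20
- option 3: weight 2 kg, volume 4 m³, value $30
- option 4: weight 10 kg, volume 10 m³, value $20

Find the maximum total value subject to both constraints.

$50

Feasible sets respecting both limits:
- option 2+option 3: weight 4, volume 8, value 50
- option 3+option 4: weight 12, volume 14, value 50
- option 2+option 4: weight 12, volume 14, value 40
- option 3: weight 2, volume 4, value 30
Best: $50.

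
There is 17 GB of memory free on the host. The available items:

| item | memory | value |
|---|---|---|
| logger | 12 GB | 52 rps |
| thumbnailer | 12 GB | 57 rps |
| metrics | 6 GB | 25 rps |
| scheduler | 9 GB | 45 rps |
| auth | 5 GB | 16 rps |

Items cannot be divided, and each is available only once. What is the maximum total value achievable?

73 rps

Check high-value combinations within 17 GB:
- thumbnailer+auth: memory 12+5=17, value 57+16=73
- metrics+scheduler: memory 6+9=15, value 25+45=70
- logger+auth: memory 12+5=17, value 52+16=68
- scheduler+auth: memory 9+5=14, value 45+16=61
- thumbnailer: memory 12, value 57
Best: 73 rps.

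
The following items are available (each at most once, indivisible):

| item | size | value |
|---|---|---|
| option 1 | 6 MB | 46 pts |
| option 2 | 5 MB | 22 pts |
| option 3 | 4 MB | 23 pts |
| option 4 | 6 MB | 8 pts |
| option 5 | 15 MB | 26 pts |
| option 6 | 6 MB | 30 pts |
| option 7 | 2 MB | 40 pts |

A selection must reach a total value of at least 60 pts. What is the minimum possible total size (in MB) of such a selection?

6

Subsets with value ≥ 60, sorted by total size:
- option 3+option 7: size 6, value 63
- option 2+option 7: size 7, value 62
- option 1+option 7: size 8, value 86
- option 6+option 7: size 8, value 70
Minimum size: 6 MB.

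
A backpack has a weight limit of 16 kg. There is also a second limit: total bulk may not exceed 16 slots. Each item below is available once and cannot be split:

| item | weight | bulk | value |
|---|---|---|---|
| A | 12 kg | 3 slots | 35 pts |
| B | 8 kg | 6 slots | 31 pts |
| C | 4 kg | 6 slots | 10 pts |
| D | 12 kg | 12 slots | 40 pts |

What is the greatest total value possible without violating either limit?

45 pts

Feasible sets respecting both limits:
- A+C: weight 16, bulk 9, value 45
- B+C: weight 12, bulk 12, value 41
- D: weight 12, bulk 12, value 40
- A: weight 12, bulk 3, value 35
Best: 45 pts.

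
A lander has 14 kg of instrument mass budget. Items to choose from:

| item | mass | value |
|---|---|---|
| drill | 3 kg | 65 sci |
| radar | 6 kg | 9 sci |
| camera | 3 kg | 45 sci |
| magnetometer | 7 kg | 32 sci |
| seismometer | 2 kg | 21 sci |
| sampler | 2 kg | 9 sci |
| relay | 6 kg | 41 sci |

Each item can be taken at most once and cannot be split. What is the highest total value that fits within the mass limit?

172 sci

Check high-value combinations within 14 kg:
- drill+camera+seismometer+relay: mass 3+3+2+6=14, value 65+45+21+41=172
- drill+camera+sampler+relay: mass 3+3+2+6=14, value 65+45+9+41=160
- drill+camera+relay: mass 3+3+6=12, value 65+45+41=151
Best: 172 sci.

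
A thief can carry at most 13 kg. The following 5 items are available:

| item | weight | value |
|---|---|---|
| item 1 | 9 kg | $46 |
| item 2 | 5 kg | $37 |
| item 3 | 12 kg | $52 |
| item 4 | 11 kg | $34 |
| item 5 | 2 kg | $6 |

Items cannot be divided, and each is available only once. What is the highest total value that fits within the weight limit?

Check high-value combinations within 13 kg:
- item 1+item 5: weight 9+2=11, value 46+6=52
- item 3: weight 12, value 52
- item 1: weight 9, value 46
- item 2+item 5: weight 5+2=7, value 37+6=43
Best: $52.

$52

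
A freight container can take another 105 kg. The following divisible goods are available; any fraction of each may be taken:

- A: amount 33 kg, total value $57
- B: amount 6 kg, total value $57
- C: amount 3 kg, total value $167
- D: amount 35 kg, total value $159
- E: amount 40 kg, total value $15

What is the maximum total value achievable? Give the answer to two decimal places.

Take in order of value per unit:
- C (167/3 per unit): all 3 → value 167, running total 167.00
- B (57/6 per unit): all 6 → value 57, running total 224.00
- D (159/35 per unit): all 35 → value 159, running total 383.00
- A (57/33 per unit): all 33 → value 57, running total 440.00
- E (15/40 per unit): 28 of 40 → value 28×15/40 = 10.5000, running total 450.50
Total 450.50.

450.50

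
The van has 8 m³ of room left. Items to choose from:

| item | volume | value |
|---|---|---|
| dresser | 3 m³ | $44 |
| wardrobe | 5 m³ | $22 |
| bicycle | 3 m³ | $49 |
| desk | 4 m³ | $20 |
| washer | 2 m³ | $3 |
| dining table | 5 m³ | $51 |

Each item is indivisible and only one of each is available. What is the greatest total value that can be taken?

Check high-value combinations within 8 m³:
- bicycle+dining table: volume 3+5=8, value 49+51=100
- dresser+bicycle+washer: volume 3+3+2=8, value 44+49+3=96
- dresser+dining table: volume 3+5=8, value 44+51=95
Best: $100.

$100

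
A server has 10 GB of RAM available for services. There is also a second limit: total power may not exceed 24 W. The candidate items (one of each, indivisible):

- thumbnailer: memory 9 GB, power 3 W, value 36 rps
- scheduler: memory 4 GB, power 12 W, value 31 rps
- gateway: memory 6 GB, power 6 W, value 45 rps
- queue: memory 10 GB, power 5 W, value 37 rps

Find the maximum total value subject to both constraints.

Feasible sets respecting both limits:
- scheduler+gateway: memory 10, power 18, value 76
- gateway: memory 6, power 6, value 45
- queue: memory 10, power 5, value 37
Best: 76 rps.

76 rps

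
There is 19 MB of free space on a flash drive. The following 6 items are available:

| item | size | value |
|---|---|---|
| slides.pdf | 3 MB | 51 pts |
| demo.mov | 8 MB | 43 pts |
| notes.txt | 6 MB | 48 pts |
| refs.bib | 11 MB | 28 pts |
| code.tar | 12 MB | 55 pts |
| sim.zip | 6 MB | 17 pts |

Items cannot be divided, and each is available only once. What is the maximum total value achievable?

This is a 0/1 knapsack; check combinations near the capacity.
- slides.pdf+demo.mov+notes.txt: size 3+8+6=17, value 51+43+48=142
- slides.pdf+notes.txt+sim.zip: size 3+6+6=15, value 51+48+17=116
- slides.pdf+demo.mov+sim.zip: size 3+8+6=17, value 51+43+17=111
- slides.pdf+code.tar: size 3+12=15, value 51+55=106
Best: 142 pts.

142 pts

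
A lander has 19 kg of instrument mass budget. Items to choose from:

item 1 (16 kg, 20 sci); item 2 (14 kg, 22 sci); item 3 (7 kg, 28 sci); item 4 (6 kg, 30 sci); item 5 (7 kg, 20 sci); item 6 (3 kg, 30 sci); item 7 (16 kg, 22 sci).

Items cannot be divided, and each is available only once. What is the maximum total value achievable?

Check high-value combinations within 19 kg:
- item 3+item 4+item 6: mass 7+6+3=16, value 28+30+30=88
- item 4+item 5+item 6: mass 6+7+3=16, value 30+20+30=80
- item 3+item 5+item 6: mass 7+7+3=17, value 28+20+30=78
- item 4+item 6: mass 6+3=9, value 30+30=60
- item 3+item 6: mass 7+3=10, value 28+30=58
Best: 88 sci.

88 sci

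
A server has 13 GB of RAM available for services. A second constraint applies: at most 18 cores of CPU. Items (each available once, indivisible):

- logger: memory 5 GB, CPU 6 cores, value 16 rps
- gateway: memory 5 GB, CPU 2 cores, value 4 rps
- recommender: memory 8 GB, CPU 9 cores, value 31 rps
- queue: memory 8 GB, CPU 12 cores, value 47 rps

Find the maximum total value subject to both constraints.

63 rps

Feasible sets respecting both limits:
- logger+queue: memory 13, CPU 18, value 63
- gateway+queue: memory 13, CPU 14, value 51
- logger+recommender: memory 13, CPU 15, value 47
Best: 63 rps.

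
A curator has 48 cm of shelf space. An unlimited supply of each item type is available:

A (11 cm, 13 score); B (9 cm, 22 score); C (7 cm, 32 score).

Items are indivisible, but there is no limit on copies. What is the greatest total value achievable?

192 score

Best value-per-unit is C at 32/7, and filling with it alone uses length 6×7=42. No mix of the others beats 6×32 = 192.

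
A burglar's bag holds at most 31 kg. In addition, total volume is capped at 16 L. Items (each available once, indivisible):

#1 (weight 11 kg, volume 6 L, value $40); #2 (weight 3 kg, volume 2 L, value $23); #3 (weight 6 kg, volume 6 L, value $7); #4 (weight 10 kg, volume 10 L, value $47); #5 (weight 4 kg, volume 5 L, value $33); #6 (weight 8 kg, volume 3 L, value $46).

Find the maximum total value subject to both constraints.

$142

Feasible sets respecting both limits:
- #1+#2+#5+#6: weight 26, volume 16, value 142
- #1+#5+#6: weight 23, volume 14, value 119
- #2+#4+#6: weight 21, volume 15, value 116
- #1+#2+#6: weight 22, volume 11, value 109
Best: $142.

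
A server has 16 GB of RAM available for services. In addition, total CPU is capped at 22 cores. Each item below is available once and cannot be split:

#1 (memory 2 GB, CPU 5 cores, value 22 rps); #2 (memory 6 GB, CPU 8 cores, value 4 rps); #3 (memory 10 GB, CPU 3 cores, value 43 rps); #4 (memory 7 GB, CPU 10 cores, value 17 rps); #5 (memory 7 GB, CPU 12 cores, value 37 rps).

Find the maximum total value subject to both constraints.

Feasible sets respecting both limits:
- #1+#3: memory 12, CPU 8, value 65
- #1+#5: memory 9, CPU 17, value 59
- #4+#5: memory 14, CPU 22, value 54
- #2+#3: memory 16, CPU 11, value 47
Best: 65 rps.

65 rps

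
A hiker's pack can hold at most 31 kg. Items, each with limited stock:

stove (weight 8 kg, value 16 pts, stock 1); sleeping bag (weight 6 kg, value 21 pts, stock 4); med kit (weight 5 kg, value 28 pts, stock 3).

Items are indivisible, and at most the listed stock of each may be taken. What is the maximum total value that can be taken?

Top feasible selections:
- 2×sleeping bag + 3×med kit: weight 27, value 126
- 1×stove + 1×sleeping bag + 3×med kit: weight 29, value 121
Best: 126 pts.

126 pts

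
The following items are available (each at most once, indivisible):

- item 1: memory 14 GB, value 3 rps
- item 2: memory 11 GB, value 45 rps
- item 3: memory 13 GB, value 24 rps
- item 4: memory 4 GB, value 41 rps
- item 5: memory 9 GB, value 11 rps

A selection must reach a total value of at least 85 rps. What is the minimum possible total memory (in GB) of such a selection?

15

Subsets with value ≥ 85, sorted by total memory:
- item 2+item 4: memory 15, value 86
- item 2+item 4+item 5: memory 24, value 97
Minimum memory: 15 GB.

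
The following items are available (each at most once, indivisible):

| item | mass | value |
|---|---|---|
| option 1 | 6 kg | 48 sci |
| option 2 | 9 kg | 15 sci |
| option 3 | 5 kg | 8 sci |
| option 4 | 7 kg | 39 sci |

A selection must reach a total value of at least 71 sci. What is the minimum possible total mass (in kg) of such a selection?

Subsets with value ≥ 71, sorted by total mass:
- option 1+option 4: mass 13, value 87
- option 1+option 3+option 4: mass 18, value 95
Minimum mass: 13 kg.

13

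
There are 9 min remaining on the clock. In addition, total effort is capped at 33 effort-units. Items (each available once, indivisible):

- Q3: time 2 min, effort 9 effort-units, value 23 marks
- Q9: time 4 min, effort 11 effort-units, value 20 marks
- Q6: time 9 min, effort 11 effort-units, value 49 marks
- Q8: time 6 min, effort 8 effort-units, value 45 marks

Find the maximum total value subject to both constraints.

68 marks

Feasible sets respecting both limits:
- Q3+Q8: time 8, effort 17, value 68
- Q6: time 9, effort 11, value 49
- Q8: time 6, effort 8, value 45
Best: 68 marks.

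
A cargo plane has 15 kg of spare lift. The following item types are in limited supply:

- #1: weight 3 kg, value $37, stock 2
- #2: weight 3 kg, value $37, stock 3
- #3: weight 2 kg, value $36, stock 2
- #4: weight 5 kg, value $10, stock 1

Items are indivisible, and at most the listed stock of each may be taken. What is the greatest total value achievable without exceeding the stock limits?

Best selections within weight 15 and stock limits:
- 2×#1 + 3×#2: weight 15, value 185
- 1×#1 + 3×#2 + 1×#3: weight 14, value 184
- 2×#1 + 2×#2 + 1×#3: weight 14, value 184
- 3×#2 + 2×#3: weight 13, value 183
Best: $185.

$185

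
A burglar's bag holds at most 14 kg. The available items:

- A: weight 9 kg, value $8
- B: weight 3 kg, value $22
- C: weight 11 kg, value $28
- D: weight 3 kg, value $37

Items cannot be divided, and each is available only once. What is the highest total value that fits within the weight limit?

Check high-value combinations within 14 kg:
- C+D: weight 11+3=14, value 28+37=65
- B+D: weight 3+3=6, value 22+37=59
- B+C: weight 3+11=14, value 22+28=50
- A+D: weight 9+3=12, value 8+37=45
- D: weight 3, value 37
Best: $65.

$65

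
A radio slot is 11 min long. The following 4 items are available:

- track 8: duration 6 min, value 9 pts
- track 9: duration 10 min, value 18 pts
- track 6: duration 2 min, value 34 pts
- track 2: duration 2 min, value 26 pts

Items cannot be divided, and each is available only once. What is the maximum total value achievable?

Check high-value combinations within 11 min:
- track 8+track 6+track 2: duration 6+2+2=10, value 9+34+26=69
- track 6+track 2: duration 2+2=4, value 34+26=60
- track 8+track 6: duration 6+2=8, value 9+34=43
Best: 69 pts.

69 pts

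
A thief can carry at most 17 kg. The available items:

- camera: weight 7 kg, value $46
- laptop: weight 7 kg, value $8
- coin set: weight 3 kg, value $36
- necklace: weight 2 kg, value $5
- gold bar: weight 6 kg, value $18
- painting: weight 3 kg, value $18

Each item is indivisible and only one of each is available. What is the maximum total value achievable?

$105

Check high-value combinations within 17 kg:
- camera+coin set+necklace+painting: weight 7+3+2+3=15, value 46+36+5+18=105
- camera+coin set+painting: weight 7+3+3=13, value 46+36+18=100
- camera+coin set+gold bar: weight 7+3+6=16, value 46+36+18=100
Best: $105.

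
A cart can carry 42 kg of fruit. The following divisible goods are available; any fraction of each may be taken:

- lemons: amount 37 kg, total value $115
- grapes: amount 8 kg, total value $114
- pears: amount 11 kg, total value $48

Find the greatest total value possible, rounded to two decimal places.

233.49

Take in order of value per unit:
- grapes (114/8 per unit): all 8 → value 114, running total 114.00
- pears (48/11 per unit): all 11 → value 48, running total 162.00
- lemons (115/37 per unit): 23 of 37 → value 23×115/37 = 71.4865, running total 233.49
Total 233.49.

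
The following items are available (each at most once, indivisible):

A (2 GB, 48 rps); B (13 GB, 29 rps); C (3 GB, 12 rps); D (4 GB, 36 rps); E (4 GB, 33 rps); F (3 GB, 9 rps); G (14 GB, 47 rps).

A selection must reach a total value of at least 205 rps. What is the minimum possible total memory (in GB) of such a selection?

40

Subsets with value ≥ 205, sorted by total memory:
- A+B+C+D+E+G: memory 40, value 205
- A+B+C+D+E+F+G: memory 43, value 214
Minimum memory: 40 GB.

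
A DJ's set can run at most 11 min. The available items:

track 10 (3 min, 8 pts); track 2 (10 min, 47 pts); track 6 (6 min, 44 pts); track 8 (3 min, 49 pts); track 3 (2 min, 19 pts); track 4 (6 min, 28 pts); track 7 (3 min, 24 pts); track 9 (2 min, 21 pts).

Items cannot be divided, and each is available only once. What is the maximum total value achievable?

114 pts

Check high-value combinations within 11 min:
- track 6+track 8+track 9: duration 6+3+2=11, value 44+49+21=114
- track 8+track 3+track 7+track 9: duration 3+2+3+2=10, value 49+19+24+21=113
- track 6+track 8+track 3: duration 6+3+2=11, value 44+49+19=112
Best: 114 pts.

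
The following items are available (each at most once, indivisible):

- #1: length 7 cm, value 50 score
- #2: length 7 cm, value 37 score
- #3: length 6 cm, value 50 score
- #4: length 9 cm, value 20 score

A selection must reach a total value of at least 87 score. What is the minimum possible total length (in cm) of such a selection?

13

Subsets with value ≥ 87, sorted by total length:
- #1+#3: length 13, value 100
- #2+#3: length 13, value 87
- #1+#2: length 14, value 87
Minimum length: 13 cm.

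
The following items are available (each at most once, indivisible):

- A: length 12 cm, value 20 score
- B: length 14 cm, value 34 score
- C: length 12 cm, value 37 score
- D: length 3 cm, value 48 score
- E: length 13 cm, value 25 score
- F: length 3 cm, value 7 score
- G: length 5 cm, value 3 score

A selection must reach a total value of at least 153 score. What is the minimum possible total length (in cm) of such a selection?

Subsets with value ≥ 153, sorted by total length:
- B+C+D+E+F+G: length 50, value 154
- A+B+C+D+E: length 54, value 164
- A+B+C+D+E+F: length 57, value 171
Minimum length: 50 cm.

50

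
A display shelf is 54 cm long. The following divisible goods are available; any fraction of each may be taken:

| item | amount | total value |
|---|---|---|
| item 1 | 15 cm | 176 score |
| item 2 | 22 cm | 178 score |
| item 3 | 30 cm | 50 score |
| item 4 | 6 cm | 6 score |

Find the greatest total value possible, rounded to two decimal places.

Take in order of value per unit:
- item 1 (176/15 per unit): all 15 → value 176, running total 176.00
- item 2 (178/22 per unit): all 22 → value 178, running total 354.00
- item 3 (50/30 per unit): 17 of 30 → value 17×50/30 = 28.3333, running total 382.33
Total 382.33.

382.33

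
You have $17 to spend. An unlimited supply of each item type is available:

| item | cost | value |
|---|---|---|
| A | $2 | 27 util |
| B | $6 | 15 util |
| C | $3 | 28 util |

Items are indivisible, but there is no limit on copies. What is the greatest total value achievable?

217 util

Best value-per-unit is A at 27/2; filling with it alone gives 8×27 = 216.
Optimal mix: 7×A + 1×C → cost 17, value 217.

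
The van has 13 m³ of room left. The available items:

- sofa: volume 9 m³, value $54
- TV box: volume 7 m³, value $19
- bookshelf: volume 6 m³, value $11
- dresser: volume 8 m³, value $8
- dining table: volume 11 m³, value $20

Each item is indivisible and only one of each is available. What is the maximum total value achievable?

Check high-value combinations within 13 m³:
- sofa: volume 9, value 54
- TV box+bookshelf: volume 7+6=13, value 19+11=30
- dining table: volume 11, value 20
- TV box: volume 7, value 19
Best: $54.

$54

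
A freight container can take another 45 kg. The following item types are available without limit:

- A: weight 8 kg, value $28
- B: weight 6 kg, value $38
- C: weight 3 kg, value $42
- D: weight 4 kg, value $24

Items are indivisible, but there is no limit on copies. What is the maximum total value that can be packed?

$630

Best value-per-unit is C at 42/3, and filling with it alone uses weight 15×3=45. No mix of the others beats 15×42 = 630.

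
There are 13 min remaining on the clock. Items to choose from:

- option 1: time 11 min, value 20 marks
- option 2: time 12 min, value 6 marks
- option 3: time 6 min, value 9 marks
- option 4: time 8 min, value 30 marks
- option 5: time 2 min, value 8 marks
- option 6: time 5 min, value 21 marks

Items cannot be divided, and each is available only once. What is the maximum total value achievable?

51 marks

Check high-value combinations within 13 min:
- option 4+option 6: time 8+5=13, value 30+21=51
- option 4+option 5: time 8+2=10, value 30+8=38
- option 3+option 5+option 6: time 6+2+5=13, value 9+8+21=38
- option 4: time 8, value 30
Best: 51 marks.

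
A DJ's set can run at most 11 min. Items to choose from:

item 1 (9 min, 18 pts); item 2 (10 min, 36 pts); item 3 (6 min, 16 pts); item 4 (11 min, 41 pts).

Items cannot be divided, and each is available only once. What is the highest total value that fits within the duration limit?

Check high-value combinations within 11 min:
- item 4: duration 11, value 41
- item 2: duration 10, value 36
- item 1: duration 9, value 18
- item 3: duration 6, value 16
Best: 41 pts.

41 pts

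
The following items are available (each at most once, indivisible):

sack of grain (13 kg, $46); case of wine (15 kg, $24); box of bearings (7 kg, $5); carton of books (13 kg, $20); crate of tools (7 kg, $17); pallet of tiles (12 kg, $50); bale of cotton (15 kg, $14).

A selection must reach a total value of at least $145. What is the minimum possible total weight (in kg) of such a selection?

60

Subsets with value ≥ 145, sorted by total weight:
- sack of grain+case of wine+carton of books+crate of tools+pallet of tiles: weight 60, value 157
- sack of grain+carton of books+crate of tools+pallet of tiles+bale of cotton: weight 60, value 147
Minimum weight: 60 kg.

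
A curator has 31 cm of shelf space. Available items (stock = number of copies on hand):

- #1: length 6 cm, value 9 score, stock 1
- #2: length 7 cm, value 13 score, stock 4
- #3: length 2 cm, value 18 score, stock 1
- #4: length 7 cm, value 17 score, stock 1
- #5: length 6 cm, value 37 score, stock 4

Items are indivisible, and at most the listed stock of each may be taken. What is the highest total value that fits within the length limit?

Top feasible selections:
- 1×#3 + 4×#5: length 26, value 166
- 1×#4 + 4×#5: length 31, value 165
- 1×#2 + 4×#5: length 31, value 161
- 1×#1 + 4×#5: length 30, value 157
Best: 166 score.

166 score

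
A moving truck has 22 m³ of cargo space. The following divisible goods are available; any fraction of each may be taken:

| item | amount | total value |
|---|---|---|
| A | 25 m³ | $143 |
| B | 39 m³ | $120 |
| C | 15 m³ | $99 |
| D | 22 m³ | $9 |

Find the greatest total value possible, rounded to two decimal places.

139.04

Take in order of value per unit:
- C (99/15 per unit): all 15 → value 99, running total 99.00
- A (143/25 per unit): 7 of 25 → value 7×143/25 = 40.0400, running total 139.04
Total 139.04.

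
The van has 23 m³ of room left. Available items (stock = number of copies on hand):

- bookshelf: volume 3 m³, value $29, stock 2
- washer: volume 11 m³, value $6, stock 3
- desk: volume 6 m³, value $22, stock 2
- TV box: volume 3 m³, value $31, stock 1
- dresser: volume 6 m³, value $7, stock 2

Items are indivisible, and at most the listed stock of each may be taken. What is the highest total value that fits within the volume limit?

Top feasible selections:
- 2×bookshelf + 2×desk + 1×TV box: volume 21, value 133
- 2×bookshelf + 1×desk + 1×TV box + 1×dresser: volume 21, value 118
Best: $133.

$133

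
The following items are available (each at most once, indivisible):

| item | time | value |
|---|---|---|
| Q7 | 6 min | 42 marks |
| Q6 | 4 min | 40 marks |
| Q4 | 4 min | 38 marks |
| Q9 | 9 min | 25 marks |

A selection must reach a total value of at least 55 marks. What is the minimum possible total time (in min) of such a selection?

Subsets with value ≥ 55, sorted by total time:
- Q6+Q4: time 8, value 78
- Q7+Q6: time 10, value 82
- Q7+Q4: time 10, value 80
- Q6+Q9: time 13, value 65
Minimum time: 8 min.

8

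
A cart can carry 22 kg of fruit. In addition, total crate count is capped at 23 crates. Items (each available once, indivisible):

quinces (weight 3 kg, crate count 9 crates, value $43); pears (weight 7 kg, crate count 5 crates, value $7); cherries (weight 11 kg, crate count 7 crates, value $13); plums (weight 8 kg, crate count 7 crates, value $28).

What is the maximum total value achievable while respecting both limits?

Feasible sets respecting both limits:
- quinces+cherries+plums: weight 22, crate count 23, value 84
- quinces+pears+plums: weight 18, crate count 21, value 78
- quinces+plums: weight 11, crate count 16, value 71
Best: $84.

$84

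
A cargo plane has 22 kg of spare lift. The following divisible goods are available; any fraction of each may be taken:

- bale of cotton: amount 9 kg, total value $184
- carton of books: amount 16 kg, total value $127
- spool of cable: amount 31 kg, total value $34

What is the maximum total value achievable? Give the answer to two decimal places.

287.19

Take in order of value per unit:
- bale of cotton (184/9 per unit): all 9 → value 184, running total 184.00
- carton of books (127/16 per unit): 13 of 16 → value 13×127/16 = 103.1875, running total 287.19
Total 287.19.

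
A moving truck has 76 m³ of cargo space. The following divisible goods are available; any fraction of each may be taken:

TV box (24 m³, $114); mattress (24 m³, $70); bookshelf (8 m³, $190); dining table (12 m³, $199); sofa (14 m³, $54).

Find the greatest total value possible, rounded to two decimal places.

609.50

Take in order of value per unit:
- bookshelf (190/8 per unit): all 8 → value 190, running total 190.00
- dining table (199/12 per unit): all 12 → value 199, running total 389.00
- TV box (114/24 per unit): all 24 → value 114, running total 503.00
- sofa (54/14 per unit): all 14 → value 54, running total 557.00
- mattress (70/24 per unit): 18 of 24 → value 18×70/24 = 52.5000, running total 609.50
Total 609.50.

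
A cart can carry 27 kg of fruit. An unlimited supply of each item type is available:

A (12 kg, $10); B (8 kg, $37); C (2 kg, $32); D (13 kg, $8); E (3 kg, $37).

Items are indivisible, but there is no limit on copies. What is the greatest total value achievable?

$421

Best value-per-unit is C at 32/2; filling with it alone gives 13×32 = 416.
Optimal mix: 12×C + 1×E → weight 27, value 421.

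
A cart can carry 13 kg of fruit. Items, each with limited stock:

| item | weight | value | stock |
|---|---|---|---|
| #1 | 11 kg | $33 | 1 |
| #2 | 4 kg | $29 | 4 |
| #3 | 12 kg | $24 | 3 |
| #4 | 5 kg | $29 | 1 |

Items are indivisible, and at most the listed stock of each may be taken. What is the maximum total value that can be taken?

$87

Best selections within weight 13 and stock limits:
- 3×#2: weight 12, value 87
- 2×#2 + 1×#4: weight 13, value 87
- 2×#2: weight 8, value 58
- 1×#2 + 1×#4: weight 9, value 58
Best: $87.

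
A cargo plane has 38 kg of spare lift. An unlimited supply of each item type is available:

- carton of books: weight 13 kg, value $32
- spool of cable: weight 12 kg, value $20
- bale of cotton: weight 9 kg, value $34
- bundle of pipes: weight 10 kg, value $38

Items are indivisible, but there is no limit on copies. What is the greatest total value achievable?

Best value-per-unit is bundle of pipes at 38/10; filling with it alone gives 3×38 = 114.
Optimal mix: 2×bale of cotton + 2×bundle of pipes → weight 38, value 144.

$144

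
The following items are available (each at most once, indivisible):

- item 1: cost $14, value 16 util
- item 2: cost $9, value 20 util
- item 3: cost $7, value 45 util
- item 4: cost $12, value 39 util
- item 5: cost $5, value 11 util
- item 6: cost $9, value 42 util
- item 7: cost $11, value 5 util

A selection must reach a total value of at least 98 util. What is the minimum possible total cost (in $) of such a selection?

21

Subsets with value ≥ 98, sorted by total cost:
- item 3+item 5+item 6: cost 21, value 98
- item 2+item 3+item 6: cost 25, value 107
- item 3+item 4+item 6: cost 28, value 126
- item 2+item 3+item 4: cost 28, value 104
Minimum cost: 21 $.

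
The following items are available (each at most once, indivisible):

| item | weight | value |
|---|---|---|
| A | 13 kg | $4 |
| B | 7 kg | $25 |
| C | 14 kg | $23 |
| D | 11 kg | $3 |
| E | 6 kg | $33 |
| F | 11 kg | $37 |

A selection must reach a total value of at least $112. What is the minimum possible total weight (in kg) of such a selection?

Subsets with value ≥ 112, sorted by total weight:
- B+C+E+F: weight 38, value 118
- B+C+D+E+F: weight 49, value 121
- A+B+C+E+F: weight 51, value 122
Minimum weight: 38 kg.

38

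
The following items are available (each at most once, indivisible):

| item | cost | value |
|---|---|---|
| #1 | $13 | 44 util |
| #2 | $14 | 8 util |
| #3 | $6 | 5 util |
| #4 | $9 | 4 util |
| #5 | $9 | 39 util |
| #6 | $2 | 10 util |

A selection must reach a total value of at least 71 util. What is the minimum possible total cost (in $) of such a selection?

22

Subsets with value ≥ 71, sorted by total cost:
- #1+#5: cost 22, value 83
- #1+#5+#6: cost 24, value 93
- #1+#3+#5: cost 28, value 88
- #1+#3+#5+#6: cost 30, value 98
Minimum cost: 22 $.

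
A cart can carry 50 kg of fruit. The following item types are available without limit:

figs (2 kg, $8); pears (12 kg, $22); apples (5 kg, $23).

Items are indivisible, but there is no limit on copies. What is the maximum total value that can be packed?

Best value-per-unit is apples at 23/5, and filling with it alone uses weight 10×5=50. No mix of the others beats 10×23 = 230.

$230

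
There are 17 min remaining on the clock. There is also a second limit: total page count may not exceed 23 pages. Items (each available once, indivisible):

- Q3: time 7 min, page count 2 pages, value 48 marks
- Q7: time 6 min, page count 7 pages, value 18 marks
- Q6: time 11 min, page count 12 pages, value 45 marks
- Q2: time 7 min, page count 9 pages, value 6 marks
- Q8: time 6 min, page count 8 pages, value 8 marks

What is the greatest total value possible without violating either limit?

Feasible sets respecting both limits:
- Q3+Q7: time 13, page count 9, value 66
- Q7+Q6: time 17, page count 19, value 63
- Q3+Q8: time 13, page count 10, value 56
Best: 66 marks.

66 marks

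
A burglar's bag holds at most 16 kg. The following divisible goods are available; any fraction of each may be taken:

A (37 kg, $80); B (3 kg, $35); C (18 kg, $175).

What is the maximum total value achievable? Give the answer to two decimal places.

161.39

Take in order of value per unit:
- B (35/3 per unit): all 3 → value 35, running total 35.00
- C (175/18 per unit): 13 of 18 → value 13×175/18 = 126.3889, running total 161.39
Total 161.39.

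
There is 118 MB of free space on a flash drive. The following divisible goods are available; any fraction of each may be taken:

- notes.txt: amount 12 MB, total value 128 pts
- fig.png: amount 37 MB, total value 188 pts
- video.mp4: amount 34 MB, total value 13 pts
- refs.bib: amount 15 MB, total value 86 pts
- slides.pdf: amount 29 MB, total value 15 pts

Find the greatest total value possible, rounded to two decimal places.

Take in order of value per unit:
- notes.txt (128/12 per unit): all 12 → value 128, running total 128.00
- refs.bib (86/15 per unit): all 15 → value 86, running total 214.00
- fig.png (188/37 per unit): all 37 → value 188, running total 402.00
- slides.pdf (15/29 per unit): all 29 → value 15, running total 417.00
- video.mp4 (13/34 per unit): 25 of 34 → value 25×13/34 = 9.5588, running total 426.56
Total 426.56.

426.56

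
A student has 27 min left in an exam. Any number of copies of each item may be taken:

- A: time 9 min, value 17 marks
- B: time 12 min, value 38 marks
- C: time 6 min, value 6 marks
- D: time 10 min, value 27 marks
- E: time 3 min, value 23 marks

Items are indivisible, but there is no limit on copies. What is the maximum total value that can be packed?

207 marks

Best value-per-unit is E at 23/3, and filling with it alone uses time 9×3=27. No mix of the others beats 9×23 = 207.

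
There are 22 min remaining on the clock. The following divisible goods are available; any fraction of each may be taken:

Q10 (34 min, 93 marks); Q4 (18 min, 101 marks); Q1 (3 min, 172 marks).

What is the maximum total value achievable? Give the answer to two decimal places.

275.74

Take in order of value per unit:
- Q1 (172/3 per unit): all 3 → value 172, running total 172.00
- Q4 (101/18 per unit): all 18 → value 101, running total 273.00
- Q10 (93/34 per unit): 1 of 34 → value 1×93/34 = 2.7353, running total 275.74
Total 275.74.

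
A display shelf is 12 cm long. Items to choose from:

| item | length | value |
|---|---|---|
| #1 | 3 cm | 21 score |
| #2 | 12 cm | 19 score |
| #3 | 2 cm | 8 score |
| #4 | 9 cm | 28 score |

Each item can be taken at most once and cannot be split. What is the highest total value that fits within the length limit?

Check high-value combinations within 12 cm:
- #1+#4: length 3+9=12, value 21+28=49
- #3+#4: length 2+9=11, value 8+28=36
- #1+#3: length 3+2=5, value 21+8=29
- #4: length 9, value 28
Best: 49 score.

49 score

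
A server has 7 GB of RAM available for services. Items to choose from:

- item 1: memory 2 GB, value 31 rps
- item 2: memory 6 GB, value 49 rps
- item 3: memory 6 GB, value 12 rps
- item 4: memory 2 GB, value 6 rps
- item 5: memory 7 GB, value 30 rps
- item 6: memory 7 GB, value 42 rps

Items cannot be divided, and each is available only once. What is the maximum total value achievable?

49 rps

This is a 0/1 knapsack; check combinations near the capacity.
- item 2: memory 6, value 49
- item 6: memory 7, value 42
- item 1+item 4: memory 2+2=4, value 31+6=37
Best: 49 rps.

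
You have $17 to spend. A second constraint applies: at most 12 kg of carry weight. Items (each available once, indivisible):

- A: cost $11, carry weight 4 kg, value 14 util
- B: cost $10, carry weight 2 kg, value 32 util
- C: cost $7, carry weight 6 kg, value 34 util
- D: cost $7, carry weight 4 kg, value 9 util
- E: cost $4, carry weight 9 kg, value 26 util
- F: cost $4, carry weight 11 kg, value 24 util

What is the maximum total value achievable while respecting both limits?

Feasible sets respecting both limits:
- B+C: cost 17, carry weight 8, value 66
- B+E: cost 14, carry weight 11, value 58
- C+D: cost 14, carry weight 10, value 43
Best: 66 util.

66 util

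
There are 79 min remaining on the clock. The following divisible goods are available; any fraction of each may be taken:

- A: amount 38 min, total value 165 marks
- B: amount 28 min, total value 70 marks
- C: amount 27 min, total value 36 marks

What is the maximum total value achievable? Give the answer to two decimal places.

Take in order of value per unit:
- A (165/38 per unit): all 38 → value 165, running total 165.00
- B (70/28 per unit): all 28 → value 70, running total 235.00
- C (36/27 per unit): 13 of 27 → value 13×36/27 = 17.3333, running total 252.33
Total 252.33.

252.33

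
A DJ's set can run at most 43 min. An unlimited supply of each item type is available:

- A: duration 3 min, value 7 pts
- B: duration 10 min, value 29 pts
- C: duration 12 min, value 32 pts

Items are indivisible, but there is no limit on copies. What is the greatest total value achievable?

123 pts

Best value-per-unit is B at 29/10; filling with it alone gives 4×29 = 116.
Optimal mix: 1×A + 4×B → duration 43, value 123.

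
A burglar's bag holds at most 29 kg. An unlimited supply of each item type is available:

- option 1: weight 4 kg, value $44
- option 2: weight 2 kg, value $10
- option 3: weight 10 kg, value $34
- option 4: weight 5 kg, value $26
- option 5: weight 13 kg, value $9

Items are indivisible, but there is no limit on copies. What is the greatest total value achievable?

Best value-per-unit is option 1 at 44/4, and filling with it alone uses weight 7×4=28. No mix of the others beats 7×44 = 308.

$308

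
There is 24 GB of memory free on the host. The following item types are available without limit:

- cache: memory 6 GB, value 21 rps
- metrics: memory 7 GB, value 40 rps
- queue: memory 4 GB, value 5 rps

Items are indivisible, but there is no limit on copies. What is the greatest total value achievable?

120 rps

Best value-per-unit is metrics at 40/7, and filling with it alone uses memory 3×7=21. No mix of the others beats 3×40 = 120.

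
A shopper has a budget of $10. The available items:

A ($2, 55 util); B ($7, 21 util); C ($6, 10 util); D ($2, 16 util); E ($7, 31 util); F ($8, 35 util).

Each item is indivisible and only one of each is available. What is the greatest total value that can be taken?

Check high-value combinations within $10:
- A+F: cost 2+8=10, value 55+35=90
- A+E: cost 2+7=9, value 55+31=86
- A+C+D: cost 2+6+2=10, value 55+10+16=81
- A+B: cost 2+7=9, value 55+21=76
Best: 90 util.

90 util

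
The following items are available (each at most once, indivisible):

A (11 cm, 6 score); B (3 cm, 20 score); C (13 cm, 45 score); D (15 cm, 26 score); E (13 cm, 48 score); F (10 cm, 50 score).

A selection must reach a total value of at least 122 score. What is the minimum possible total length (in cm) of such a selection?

36

Subsets with value ≥ 122, sorted by total length:
- C+E+F: length 36, value 143
- A+B+E+F: length 37, value 124
Minimum length: 36 cm.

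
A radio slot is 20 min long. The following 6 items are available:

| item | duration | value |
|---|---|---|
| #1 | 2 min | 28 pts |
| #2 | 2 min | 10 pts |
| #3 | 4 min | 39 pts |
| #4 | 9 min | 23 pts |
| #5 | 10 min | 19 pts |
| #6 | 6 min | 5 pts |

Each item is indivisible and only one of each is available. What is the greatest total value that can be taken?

Check high-value combinations within 20 min:
- #1+#2+#3+#4: duration 2+2+4+9=17, value 28+10+39+23=100
- #1+#2+#3+#5: duration 2+2+4+10=18, value 28+10+39+19=96
- #1+#3+#4: duration 2+4+9=15, value 28+39+23=90
Best: 100 pts.

100 pts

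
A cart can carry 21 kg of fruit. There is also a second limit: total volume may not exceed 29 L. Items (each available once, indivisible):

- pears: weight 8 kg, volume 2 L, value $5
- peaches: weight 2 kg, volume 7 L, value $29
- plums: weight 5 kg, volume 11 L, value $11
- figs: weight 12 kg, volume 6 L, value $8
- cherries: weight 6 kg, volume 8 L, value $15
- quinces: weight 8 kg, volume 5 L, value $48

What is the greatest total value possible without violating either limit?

Feasible sets respecting both limits:
- peaches+cherries+quinces: weight 16, volume 20, value 92
- peaches+plums+quinces: weight 15, volume 23, value 88
- pears+peaches+quinces: weight 18, volume 14, value 82
Best: $92.

$92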